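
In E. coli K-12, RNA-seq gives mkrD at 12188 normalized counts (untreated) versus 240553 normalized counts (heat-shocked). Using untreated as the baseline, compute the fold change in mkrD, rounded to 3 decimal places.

19.737

Fold change = 240553 / 12188 = 19.7369
mkrD is upregulated.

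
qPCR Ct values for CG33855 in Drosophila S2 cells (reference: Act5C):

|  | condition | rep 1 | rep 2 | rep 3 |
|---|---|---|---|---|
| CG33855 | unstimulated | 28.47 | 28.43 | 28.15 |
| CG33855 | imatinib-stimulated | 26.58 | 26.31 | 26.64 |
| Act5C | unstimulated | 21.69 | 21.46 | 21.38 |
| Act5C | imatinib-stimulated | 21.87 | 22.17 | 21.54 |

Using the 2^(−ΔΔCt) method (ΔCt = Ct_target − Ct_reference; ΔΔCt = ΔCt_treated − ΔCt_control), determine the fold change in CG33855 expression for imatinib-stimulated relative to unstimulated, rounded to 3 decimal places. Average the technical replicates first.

4.563

Mean Ct: CG33855 unstimulated 28.350; CG33855 imatinib-stimulated 26.510; Act5C unstimulated 21.510; Act5C imatinib-stimulated 21.860
ΔCt(unstimulated) = 28.350 − 21.510 = 6.840
ΔCt(imatinib-stimulated) = 26.510 − 21.860 = 4.650
ΔΔCt = 4.650 − 6.840 = -2.190
Fold change = 2^(−(-2.190)) = 2^2.190 = 4.5631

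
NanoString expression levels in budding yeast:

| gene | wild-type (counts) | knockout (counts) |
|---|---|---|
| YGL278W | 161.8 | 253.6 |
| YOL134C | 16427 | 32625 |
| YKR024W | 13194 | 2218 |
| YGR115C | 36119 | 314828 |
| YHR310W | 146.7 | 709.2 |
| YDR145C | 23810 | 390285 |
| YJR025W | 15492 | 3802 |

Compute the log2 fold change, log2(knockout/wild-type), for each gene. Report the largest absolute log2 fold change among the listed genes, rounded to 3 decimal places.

log2(253.6/161.8) = 0.648  (YGL278W)
log2(32625/16427) = 0.990  (YOL134C)
log2(2218/13194) = -2.573  (YKR024W)
log2(314828/36119) = 3.124  (YGR115C)
log2(709.2/146.7) = 2.273  (YHR310W)
log2(390285/23810) = 4.035  (YDR145C)
log2(3802/15492) = -2.027  (YJR025W)
The largest magnitude belongs to YDR145C.

4.035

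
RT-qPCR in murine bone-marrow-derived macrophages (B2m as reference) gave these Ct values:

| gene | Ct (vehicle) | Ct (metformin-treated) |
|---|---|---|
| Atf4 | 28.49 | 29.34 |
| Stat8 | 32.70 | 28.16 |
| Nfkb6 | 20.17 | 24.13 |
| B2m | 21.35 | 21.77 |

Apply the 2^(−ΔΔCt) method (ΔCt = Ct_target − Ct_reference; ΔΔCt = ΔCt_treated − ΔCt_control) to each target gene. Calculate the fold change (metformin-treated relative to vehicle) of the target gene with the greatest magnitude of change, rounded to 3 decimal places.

31.125

Atf4: ΔΔCt = (29.34−21.77) − (28.49−21.35) = 7.57 − 7.14 = 0.43; fold change = 2^-0.43 = 0.742
Stat8: ΔΔCt = (28.16−21.77) − (32.70−21.35) = 6.39 − 11.35 = -4.96; fold change = 2^4.96 = 31.125
Nfkb6: ΔΔCt = (24.13−21.77) − (20.17−21.35) = 2.36 − (-1.18) = 3.54; fold change = 2^-3.54 = 0.086
Stat8 has the largest |ΔΔCt| = 4.96.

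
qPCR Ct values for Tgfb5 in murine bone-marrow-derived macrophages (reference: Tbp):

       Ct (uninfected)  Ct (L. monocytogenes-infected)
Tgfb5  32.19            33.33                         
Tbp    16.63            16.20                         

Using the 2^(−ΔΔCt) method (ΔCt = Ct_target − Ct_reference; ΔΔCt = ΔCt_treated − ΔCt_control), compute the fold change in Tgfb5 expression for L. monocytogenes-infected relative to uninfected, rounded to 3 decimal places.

ΔCt(uninfected) = 32.190 − 16.630 = 15.560
ΔCt(L. monocytogenes-infected) = 33.330 − 16.200 = 17.130
ΔΔCt = 17.130 − 15.560 = 1.570
Fold change = 2^(−1.570) = 0.3368

0.337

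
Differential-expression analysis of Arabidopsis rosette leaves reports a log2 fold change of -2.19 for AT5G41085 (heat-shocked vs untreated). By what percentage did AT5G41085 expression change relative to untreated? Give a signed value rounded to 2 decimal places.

-78.08%

Fold change = 2^(-2.19) = 0.2192
Percent change = (FC − 1) × 100% = (0.2192 − 1) × 100 = -78.08%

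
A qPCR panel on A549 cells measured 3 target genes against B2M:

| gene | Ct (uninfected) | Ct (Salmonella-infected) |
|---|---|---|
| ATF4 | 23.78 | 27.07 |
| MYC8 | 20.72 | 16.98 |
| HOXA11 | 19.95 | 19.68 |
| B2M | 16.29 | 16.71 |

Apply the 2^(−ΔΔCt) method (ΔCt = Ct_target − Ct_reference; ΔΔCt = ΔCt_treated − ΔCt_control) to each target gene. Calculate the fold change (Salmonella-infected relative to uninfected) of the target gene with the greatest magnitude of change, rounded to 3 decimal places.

ATF4: ΔΔCt = (27.07−16.71) − (23.78−16.29) = 10.36 − 7.49 = 2.87; fold change = 2^-2.87 = 0.137
MYC8: ΔΔCt = (16.98−16.71) − (20.72−16.29) = 0.27 − 4.43 = -4.16; fold change = 2^4.16 = 17.877
HOXA11: ΔΔCt = (19.68−16.71) − (19.95−16.29) = 2.97 − 3.66 = -0.69; fold change = 2^0.69 = 1.613
MYC8 has the largest |ΔΔCt| = 4.16.

17.877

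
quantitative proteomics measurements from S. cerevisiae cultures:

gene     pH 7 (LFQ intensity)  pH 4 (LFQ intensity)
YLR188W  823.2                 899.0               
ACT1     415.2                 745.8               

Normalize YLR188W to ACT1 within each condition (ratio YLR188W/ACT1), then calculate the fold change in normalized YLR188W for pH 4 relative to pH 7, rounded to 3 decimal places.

YLR188W/ACT1 (pH 7) = 823.2 / 415.2 = 1.9827
YLR188W/ACT1 (pH 4) = 899.0 / 745.8 = 1.2054
Fold change = 1.2054 / 1.9827 = 0.6080

0.608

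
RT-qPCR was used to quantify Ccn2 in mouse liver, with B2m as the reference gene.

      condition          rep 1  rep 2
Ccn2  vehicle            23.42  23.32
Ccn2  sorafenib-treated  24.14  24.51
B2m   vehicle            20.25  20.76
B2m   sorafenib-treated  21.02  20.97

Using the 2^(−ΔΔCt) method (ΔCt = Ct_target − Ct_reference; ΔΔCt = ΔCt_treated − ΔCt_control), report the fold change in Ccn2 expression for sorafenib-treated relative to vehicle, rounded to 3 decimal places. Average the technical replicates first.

0.724

Mean Ct: Ccn2 vehicle 23.370; Ccn2 sorafenib-treated 24.325; B2m vehicle 20.505; B2m sorafenib-treated 20.995
ΔCt(vehicle) = 23.370 − 20.505 = 2.865
ΔCt(sorafenib-treated) = 24.325 − 20.995 = 3.330
ΔΔCt = 3.330 − 2.865 = 0.465
Fold change = 2^(−0.465) = 0.7245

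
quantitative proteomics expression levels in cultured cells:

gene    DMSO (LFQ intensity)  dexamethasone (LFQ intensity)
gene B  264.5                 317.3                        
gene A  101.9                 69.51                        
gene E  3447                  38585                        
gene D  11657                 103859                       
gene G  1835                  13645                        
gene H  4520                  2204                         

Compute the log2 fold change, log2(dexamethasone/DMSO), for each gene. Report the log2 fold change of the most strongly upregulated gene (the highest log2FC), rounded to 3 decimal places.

log2(317.3/264.5) = 0.263  (gene B)
log2(69.51/101.9) = -0.552  (gene A)
log2(38585/3447) = 3.485  (gene E)
log2(103859/11657) = 3.155  (gene D)
log2(13645/1835) = 2.895  (gene G)
log2(2204/4520) = -1.036  (gene H)
gene E is most strongly upregulated.

3.485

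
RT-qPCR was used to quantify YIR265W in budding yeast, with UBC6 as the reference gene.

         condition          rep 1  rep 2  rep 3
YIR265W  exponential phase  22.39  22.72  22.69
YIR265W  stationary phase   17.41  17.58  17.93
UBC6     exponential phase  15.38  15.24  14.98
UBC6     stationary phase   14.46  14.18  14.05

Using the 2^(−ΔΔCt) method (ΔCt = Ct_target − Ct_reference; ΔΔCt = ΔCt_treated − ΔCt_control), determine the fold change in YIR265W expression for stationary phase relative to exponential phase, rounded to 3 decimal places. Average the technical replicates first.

Mean Ct: YIR265W exponential phase 22.600; YIR265W stationary phase 17.640; UBC6 exponential phase 15.200; UBC6 stationary phase 14.230
ΔCt(exponential phase) = 22.600 − 15.200 = 7.400
ΔCt(stationary phase) = 17.640 − 14.230 = 3.410
ΔΔCt = 3.410 − 7.400 = -3.990
Fold change = 2^(−(-3.990)) = 2^3.990 = 15.8895

15.889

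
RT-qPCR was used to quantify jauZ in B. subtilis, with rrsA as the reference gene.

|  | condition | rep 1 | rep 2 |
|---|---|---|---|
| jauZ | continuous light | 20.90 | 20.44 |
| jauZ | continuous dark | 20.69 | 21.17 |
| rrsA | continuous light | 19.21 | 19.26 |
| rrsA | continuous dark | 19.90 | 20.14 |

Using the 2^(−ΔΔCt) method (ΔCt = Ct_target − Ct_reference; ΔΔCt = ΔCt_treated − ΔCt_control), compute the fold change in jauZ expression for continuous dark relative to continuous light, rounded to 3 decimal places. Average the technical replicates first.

Mean Ct: jauZ continuous light 20.670; jauZ continuous dark 20.930; rrsA continuous light 19.235; rrsA continuous dark 20.020
ΔCt(continuous light) = 20.670 − 19.235 = 1.435
ΔCt(continuous dark) = 20.930 − 20.020 = 0.910
ΔΔCt = 0.910 − 1.435 = -0.525
Fold change = 2^(−(-0.525)) = 2^0.525 = 1.4389

1.439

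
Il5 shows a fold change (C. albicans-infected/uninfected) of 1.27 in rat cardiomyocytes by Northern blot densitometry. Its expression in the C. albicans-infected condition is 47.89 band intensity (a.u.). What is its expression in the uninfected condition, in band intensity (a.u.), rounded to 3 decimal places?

37.709

uninfected expression = 47.89 / 1.27 = 37.709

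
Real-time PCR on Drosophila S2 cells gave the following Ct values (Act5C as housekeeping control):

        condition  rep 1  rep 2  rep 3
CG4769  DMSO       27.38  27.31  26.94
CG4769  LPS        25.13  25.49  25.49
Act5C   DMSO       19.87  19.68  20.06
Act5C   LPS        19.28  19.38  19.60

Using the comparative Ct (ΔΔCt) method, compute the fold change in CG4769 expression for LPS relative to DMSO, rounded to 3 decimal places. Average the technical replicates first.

Mean Ct: CG4769 DMSO 27.210; CG4769 LPS 25.370; Act5C DMSO 19.870; Act5C LPS 19.420
ΔCt(DMSO) = 27.210 − 19.870 = 7.340
ΔCt(LPS) = 25.370 − 19.420 = 5.950
ΔΔCt = 5.950 − 7.340 = -1.390
Fold change = 2^(−(-1.390)) = 2^1.390 = 2.6208

2.621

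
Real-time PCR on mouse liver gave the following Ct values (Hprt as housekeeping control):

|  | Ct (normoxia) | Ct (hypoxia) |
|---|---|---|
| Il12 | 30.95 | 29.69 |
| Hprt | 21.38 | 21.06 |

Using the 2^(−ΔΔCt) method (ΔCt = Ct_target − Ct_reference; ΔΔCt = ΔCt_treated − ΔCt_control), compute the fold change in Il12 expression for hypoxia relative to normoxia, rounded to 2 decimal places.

ΔCt(normoxia) = 30.950 − 21.380 = 9.570
ΔCt(hypoxia) = 29.690 − 21.060 = 8.630
ΔΔCt = 8.630 − 9.570 = -0.940
Fold change = 2^(−(-0.940)) = 2^0.940 = 1.919

1.92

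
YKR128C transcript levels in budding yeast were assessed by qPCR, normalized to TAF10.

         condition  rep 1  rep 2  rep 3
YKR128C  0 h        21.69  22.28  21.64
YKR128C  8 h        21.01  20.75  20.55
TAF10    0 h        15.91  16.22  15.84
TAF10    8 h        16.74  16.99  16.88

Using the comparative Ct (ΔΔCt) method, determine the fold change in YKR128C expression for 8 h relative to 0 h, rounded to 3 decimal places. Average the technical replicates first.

3.945

Mean Ct: YKR128C 0 h 21.870; YKR128C 8 h 20.770; TAF10 0 h 15.990; TAF10 8 h 16.870
ΔCt(0 h) = 21.870 − 15.990 = 5.880
ΔCt(8 h) = 20.770 − 16.870 = 3.900
ΔΔCt = 3.900 − 5.880 = -1.980
Fold change = 2^(−(-1.980)) = 2^1.980 = 3.9449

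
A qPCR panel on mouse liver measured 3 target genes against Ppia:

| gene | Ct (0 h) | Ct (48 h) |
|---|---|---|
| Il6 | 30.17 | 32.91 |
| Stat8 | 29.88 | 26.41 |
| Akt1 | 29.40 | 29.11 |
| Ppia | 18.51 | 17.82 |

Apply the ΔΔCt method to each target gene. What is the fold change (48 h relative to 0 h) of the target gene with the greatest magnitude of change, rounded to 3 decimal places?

Il6: ΔΔCt = (32.91−17.82) − (30.17−18.51) = 15.09 − 11.66 = 3.43; fold change = 2^-3.43 = 0.093
Stat8: ΔΔCt = (26.41−17.82) − (29.88−18.51) = 8.59 − 11.37 = -2.78; fold change = 2^2.78 = 6.869
Akt1: ΔΔCt = (29.11−17.82) − (29.40−18.51) = 11.29 − 10.89 = 0.40; fold change = 2^-0.40 = 0.758
Il6 has the largest |ΔΔCt| = 3.43.

0.093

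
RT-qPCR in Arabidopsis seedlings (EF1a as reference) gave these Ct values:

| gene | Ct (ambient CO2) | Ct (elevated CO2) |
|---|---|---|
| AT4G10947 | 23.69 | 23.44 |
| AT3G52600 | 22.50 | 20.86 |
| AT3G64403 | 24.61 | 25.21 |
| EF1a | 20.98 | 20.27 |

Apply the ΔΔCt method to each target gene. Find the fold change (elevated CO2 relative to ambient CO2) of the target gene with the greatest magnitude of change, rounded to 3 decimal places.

0.403

AT4G10947: ΔΔCt = (23.44−20.27) − (23.69−20.98) = 3.17 − 2.71 = 0.46; fold change = 2^-0.46 = 0.727
AT3G52600: ΔΔCt = (20.86−20.27) − (22.50−20.98) = 0.59 − 1.52 = -0.93; fold change = 2^0.93 = 1.905
AT3G64403: ΔΔCt = (25.21−20.27) − (24.61−20.98) = 4.94 − 3.63 = 1.31; fold change = 2^-1.31 = 0.403
AT3G64403 has the largest |ΔΔCt| = 1.31.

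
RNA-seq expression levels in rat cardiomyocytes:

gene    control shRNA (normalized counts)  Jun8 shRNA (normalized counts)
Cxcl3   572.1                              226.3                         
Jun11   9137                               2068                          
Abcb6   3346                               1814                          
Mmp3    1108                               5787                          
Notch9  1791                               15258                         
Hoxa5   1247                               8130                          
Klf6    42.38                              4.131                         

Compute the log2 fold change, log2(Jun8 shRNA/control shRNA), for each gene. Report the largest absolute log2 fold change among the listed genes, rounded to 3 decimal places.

3.359

log2(226.3/572.1) = -1.338  (Cxcl3)
log2(2068/9137) = -2.143  (Jun11)
log2(1814/3346) = -0.883  (Abcb6)
log2(5787/1108) = 2.385  (Mmp3)
log2(15258/1791) = 3.091  (Notch9)
log2(8130/1247) = 2.705  (Hoxa5)
log2(4.131/42.38) = -3.359  (Klf6)
The largest magnitude belongs to Klf6.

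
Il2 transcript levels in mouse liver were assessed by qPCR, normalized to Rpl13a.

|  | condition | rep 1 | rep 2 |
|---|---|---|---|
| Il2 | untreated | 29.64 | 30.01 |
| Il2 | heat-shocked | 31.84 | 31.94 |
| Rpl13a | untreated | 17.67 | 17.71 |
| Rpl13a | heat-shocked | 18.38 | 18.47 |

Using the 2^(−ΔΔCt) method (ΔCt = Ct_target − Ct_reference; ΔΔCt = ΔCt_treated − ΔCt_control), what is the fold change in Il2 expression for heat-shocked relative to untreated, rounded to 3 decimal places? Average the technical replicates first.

0.398

Mean Ct: Il2 untreated 29.825; Il2 heat-shocked 31.890; Rpl13a untreated 17.690; Rpl13a heat-shocked 18.425
ΔCt(untreated) = 29.825 − 17.690 = 12.135
ΔCt(heat-shocked) = 31.890 − 18.425 = 13.465
ΔΔCt = 13.465 − 12.135 = 1.330
Fold change = 2^(−1.330) = 0.3978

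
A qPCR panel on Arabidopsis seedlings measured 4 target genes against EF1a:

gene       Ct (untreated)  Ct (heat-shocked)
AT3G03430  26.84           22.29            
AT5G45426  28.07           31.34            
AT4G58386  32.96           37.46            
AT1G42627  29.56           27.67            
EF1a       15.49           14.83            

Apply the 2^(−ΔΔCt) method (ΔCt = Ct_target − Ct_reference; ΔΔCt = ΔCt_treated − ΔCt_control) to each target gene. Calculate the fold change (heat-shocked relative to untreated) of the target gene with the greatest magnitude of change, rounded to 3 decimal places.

0.028

AT3G03430: ΔΔCt = (22.29−14.83) − (26.84−15.49) = 7.46 − 11.35 = -3.89; fold change = 2^3.89 = 14.825
AT5G45426: ΔΔCt = (31.34−14.83) − (28.07−15.49) = 16.51 − 12.58 = 3.93; fold change = 2^-3.93 = 0.066
AT4G58386: ΔΔCt = (37.46−14.83) − (32.96−15.49) = 22.63 − 17.47 = 5.16; fold change = 2^-5.16 = 0.028
AT1G42627: ΔΔCt = (27.67−14.83) − (29.56−15.49) = 12.84 − 14.07 = -1.23; fold change = 2^1.23 = 2.346
AT4G58386 has the largest |ΔΔCt| = 5.16.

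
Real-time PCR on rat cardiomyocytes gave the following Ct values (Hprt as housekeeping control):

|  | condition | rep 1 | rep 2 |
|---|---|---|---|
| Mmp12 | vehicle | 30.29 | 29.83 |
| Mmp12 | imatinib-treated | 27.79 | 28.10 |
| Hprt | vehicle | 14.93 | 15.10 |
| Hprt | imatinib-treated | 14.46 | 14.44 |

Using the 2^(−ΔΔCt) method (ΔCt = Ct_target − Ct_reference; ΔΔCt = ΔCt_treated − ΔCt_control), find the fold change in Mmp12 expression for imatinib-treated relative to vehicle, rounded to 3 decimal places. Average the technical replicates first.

Mean Ct: Mmp12 vehicle 30.060; Mmp12 imatinib-treated 27.945; Hprt vehicle 15.015; Hprt imatinib-treated 14.450
ΔCt(vehicle) = 30.060 − 15.015 = 15.045
ΔCt(imatinib-treated) = 27.945 − 14.450 = 13.495
ΔΔCt = 13.495 − 15.045 = -1.550
Fold change = 2^(−(-1.550)) = 2^1.550 = 2.9282

2.928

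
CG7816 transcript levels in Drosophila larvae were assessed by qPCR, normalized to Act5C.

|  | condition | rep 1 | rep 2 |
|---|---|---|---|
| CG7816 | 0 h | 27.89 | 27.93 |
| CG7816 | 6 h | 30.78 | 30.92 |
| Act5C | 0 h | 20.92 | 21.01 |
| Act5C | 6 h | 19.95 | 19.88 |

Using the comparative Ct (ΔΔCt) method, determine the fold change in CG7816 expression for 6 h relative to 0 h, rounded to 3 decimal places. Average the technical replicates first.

Mean Ct: CG7816 0 h 27.910; CG7816 6 h 30.850; Act5C 0 h 20.965; Act5C 6 h 19.915
ΔCt(0 h) = 27.910 − 20.965 = 6.945
ΔCt(6 h) = 30.850 − 19.915 = 10.935
ΔΔCt = 10.935 − 6.945 = 3.990
Fold change = 2^(−3.990) = 0.0629

0.063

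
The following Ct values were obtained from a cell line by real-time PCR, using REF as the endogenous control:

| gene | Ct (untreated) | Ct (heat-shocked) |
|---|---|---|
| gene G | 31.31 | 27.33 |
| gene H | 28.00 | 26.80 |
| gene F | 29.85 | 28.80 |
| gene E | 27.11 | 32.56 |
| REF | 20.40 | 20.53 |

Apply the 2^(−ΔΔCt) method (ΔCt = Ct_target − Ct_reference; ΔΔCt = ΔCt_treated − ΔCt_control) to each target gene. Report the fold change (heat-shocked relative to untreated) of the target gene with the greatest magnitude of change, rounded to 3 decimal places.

0.025

gene G: ΔΔCt = (27.33−20.53) − (31.31−20.40) = 6.80 − 10.91 = -4.11; fold change = 2^4.11 = 17.268
gene H: ΔΔCt = (26.80−20.53) − (28.00−20.40) = 6.27 − 7.60 = -1.33; fold change = 2^1.33 = 2.514
gene F: ΔΔCt = (28.80−20.53) − (29.85−20.40) = 8.27 − 9.45 = -1.18; fold change = 2^1.18 = 2.266
gene E: ΔΔCt = (32.56−20.53) − (27.11−20.40) = 12.03 − 6.71 = 5.32; fold change = 2^-5.32 = 0.025
gene E has the largest |ΔΔCt| = 5.32.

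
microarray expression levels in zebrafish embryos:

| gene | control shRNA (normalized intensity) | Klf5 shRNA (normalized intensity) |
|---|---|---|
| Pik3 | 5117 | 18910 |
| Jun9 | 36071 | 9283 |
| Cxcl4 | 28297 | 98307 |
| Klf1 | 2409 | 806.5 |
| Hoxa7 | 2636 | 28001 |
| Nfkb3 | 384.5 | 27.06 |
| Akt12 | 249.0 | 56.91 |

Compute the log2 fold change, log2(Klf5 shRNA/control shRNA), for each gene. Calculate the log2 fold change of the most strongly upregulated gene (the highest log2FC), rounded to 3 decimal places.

log2(18910/5117) = 1.886  (Pik3)
log2(9283/36071) = -1.958  (Jun9)
log2(98307/28297) = 1.797  (Cxcl4)
log2(806.5/2409) = -1.579  (Klf1)
log2(28001/2636) = 3.409  (Hoxa7)
log2(27.06/384.5) = -3.829  (Nfkb3)
log2(56.91/249.0) = -2.129  (Akt12)
Hoxa7 is most strongly upregulated.

3.409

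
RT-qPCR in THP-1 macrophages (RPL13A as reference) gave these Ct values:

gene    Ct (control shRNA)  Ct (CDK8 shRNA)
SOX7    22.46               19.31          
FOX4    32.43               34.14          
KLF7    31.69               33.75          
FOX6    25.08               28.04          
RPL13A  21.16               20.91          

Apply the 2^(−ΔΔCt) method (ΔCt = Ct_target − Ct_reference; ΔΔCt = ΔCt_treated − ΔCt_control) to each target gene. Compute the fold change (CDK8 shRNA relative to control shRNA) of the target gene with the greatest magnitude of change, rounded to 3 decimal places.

0.108

SOX7: ΔΔCt = (19.31−20.91) − (22.46−21.16) = -1.60 − 1.30 = -2.90; fold change = 2^2.90 = 7.464
FOX4: ΔΔCt = (34.14−20.91) − (32.43−21.16) = 13.23 − 11.27 = 1.96; fold change = 2^-1.96 = 0.257
KLF7: ΔΔCt = (33.75−20.91) − (31.69−21.16) = 12.84 − 10.53 = 2.31; fold change = 2^-2.31 = 0.202
FOX6: ΔΔCt = (28.04−20.91) − (25.08−21.16) = 7.13 − 3.92 = 3.21; fold change = 2^-3.21 = 0.108
FOX6 has the largest |ΔΔCt| = 3.21.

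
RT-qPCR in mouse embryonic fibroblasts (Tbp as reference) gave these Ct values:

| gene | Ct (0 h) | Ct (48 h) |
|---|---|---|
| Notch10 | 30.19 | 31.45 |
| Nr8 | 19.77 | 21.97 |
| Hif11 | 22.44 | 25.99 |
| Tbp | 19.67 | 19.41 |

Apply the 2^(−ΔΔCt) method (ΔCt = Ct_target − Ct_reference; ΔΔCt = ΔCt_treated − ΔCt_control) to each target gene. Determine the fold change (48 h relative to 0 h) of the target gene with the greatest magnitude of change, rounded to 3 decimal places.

Notch10: ΔΔCt = (31.45−19.41) − (30.19−19.67) = 12.04 − 10.52 = 1.52; fold change = 2^-1.52 = 0.349
Nr8: ΔΔCt = (21.97−19.41) − (19.77−19.67) = 2.56 − 0.10 = 2.46; fold change = 2^-2.46 = 0.182
Hif11: ΔΔCt = (25.99−19.41) − (22.44−19.67) = 6.58 − 2.77 = 3.81; fold change = 2^-3.81 = 0.071
Hif11 has the largest |ΔΔCt| = 3.81.

0.071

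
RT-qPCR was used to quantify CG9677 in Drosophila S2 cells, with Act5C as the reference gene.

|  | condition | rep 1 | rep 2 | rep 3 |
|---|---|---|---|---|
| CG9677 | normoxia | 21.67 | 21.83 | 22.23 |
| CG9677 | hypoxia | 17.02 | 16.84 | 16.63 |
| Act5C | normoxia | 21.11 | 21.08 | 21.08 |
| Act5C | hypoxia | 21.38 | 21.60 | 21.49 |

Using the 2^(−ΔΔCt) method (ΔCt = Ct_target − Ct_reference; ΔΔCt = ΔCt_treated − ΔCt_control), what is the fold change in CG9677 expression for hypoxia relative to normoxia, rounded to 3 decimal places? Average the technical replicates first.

44.632

Mean Ct: CG9677 normoxia 21.910; CG9677 hypoxia 16.830; Act5C normoxia 21.090; Act5C hypoxia 21.490
ΔCt(normoxia) = 21.910 − 21.090 = 0.820
ΔCt(hypoxia) = 16.830 − 21.490 = -4.660
ΔΔCt = -4.660 − 0.820 = -5.480
Fold change = 2^(−(-5.480)) = 2^5.480 = 44.6318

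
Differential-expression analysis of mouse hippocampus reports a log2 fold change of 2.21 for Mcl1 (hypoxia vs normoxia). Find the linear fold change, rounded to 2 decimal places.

Fold change = 2^(2.21) = 4.627

4.63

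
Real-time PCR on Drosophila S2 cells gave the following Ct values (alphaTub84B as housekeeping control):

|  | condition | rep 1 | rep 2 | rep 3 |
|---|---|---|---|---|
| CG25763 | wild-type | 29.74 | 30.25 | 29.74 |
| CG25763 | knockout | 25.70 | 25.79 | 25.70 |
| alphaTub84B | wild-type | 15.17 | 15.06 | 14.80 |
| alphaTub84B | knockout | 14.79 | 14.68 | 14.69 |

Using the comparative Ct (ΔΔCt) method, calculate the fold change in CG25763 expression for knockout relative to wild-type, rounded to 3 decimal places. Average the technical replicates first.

Mean Ct: CG25763 wild-type 29.910; CG25763 knockout 25.730; alphaTub84B wild-type 15.010; alphaTub84B knockout 14.720
ΔCt(wild-type) = 29.910 − 15.010 = 14.900
ΔCt(knockout) = 25.730 − 14.720 = 11.010
ΔΔCt = 11.010 − 14.900 = -3.890
Fold change = 2^(−(-3.890)) = 2^3.890 = 14.8254

14.825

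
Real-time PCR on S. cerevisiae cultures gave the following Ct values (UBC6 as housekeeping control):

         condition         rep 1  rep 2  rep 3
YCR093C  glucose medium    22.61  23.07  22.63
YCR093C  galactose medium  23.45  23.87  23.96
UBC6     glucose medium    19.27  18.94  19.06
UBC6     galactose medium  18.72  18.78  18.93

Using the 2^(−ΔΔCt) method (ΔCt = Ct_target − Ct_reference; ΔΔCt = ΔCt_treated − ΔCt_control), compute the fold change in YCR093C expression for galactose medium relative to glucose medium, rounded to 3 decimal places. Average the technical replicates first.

0.415

Mean Ct: YCR093C glucose medium 22.770; YCR093C galactose medium 23.760; UBC6 glucose medium 19.090; UBC6 galactose medium 18.810
ΔCt(glucose medium) = 22.770 − 19.090 = 3.680
ΔCt(galactose medium) = 23.760 − 18.810 = 4.950
ΔΔCt = 4.950 − 3.680 = 1.270
Fold change = 2^(−1.270) = 0.4147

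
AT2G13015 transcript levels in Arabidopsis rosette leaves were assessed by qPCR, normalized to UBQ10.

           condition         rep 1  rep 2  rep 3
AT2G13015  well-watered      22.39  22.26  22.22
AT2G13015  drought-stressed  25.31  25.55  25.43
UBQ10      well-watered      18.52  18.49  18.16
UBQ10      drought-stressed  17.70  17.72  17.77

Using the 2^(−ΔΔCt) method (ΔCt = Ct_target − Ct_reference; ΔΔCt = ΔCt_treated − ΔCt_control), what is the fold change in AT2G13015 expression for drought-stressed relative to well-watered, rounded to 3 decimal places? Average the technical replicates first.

Mean Ct: AT2G13015 well-watered 22.290; AT2G13015 drought-stressed 25.430; UBQ10 well-watered 18.390; UBQ10 drought-stressed 17.730
ΔCt(well-watered) = 22.290 − 18.390 = 3.900
ΔCt(drought-stressed) = 25.430 − 17.730 = 7.700
ΔΔCt = 7.700 − 3.900 = 3.800
Fold change = 2^(−3.800) = 0.0718

0.072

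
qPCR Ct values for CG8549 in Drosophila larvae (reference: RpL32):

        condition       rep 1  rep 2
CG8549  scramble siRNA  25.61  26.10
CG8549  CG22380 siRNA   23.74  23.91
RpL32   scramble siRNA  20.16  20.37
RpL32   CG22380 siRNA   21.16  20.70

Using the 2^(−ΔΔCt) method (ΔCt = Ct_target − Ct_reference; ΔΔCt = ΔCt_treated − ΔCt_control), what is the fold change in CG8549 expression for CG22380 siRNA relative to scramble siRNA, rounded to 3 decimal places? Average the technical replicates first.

6.476

Mean Ct: CG8549 scramble siRNA 25.855; CG8549 CG22380 siRNA 23.825; RpL32 scramble siRNA 20.265; RpL32 CG22380 siRNA 20.930
ΔCt(scramble siRNA) = 25.855 − 20.265 = 5.590
ΔCt(CG22380 siRNA) = 23.825 − 20.930 = 2.895
ΔΔCt = 2.895 − 5.590 = -2.695
Fold change = 2^(−(-2.695)) = 2^2.695 = 6.4755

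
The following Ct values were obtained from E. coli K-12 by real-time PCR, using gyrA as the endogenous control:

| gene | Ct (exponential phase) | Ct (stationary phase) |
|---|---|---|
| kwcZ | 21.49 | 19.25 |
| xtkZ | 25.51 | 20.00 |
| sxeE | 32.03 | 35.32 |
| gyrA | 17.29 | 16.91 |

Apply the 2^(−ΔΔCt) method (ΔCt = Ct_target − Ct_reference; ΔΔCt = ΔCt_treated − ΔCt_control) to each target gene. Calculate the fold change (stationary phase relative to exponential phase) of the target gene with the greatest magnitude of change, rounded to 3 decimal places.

kwcZ: ΔΔCt = (19.25−16.91) − (21.49−17.29) = 2.34 − 4.20 = -1.86; fold change = 2^1.86 = 3.630
xtkZ: ΔΔCt = (20.00−16.91) − (25.51−17.29) = 3.09 − 8.22 = -5.13; fold change = 2^5.13 = 35.017
sxeE: ΔΔCt = (35.32−16.91) − (32.03−17.29) = 18.41 − 14.74 = 3.67; fold change = 2^-3.67 = 0.079
xtkZ has the largest |ΔΔCt| = 5.13.

35.017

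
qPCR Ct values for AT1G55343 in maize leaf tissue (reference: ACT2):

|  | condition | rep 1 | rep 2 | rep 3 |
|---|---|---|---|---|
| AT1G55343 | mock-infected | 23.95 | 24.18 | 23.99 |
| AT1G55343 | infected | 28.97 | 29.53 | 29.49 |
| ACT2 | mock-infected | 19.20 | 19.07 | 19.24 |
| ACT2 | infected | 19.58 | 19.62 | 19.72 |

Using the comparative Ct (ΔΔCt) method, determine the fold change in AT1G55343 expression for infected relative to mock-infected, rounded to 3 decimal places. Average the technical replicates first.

Mean Ct: AT1G55343 mock-infected 24.040; AT1G55343 infected 29.330; ACT2 mock-infected 19.170; ACT2 infected 19.640
ΔCt(mock-infected) = 24.040 − 19.170 = 4.870
ΔCt(infected) = 29.330 − 19.640 = 9.690
ΔΔCt = 9.690 − 4.870 = 4.820
Fold change = 2^(−4.820) = 0.0354

0.035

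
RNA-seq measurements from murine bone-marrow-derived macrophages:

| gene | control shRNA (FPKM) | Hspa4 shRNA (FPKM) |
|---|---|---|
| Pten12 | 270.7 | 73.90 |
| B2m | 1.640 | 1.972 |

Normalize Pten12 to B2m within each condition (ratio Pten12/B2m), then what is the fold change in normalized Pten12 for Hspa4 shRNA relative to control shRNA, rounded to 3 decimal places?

0.227

Pten12/B2m (control shRNA) = 270.7 / 1.640 = 165.06
Pten12/B2m (Hspa4 shRNA) = 73.90 / 1.972 = 37.475
Fold change = 37.475 / 165.06 = 0.2270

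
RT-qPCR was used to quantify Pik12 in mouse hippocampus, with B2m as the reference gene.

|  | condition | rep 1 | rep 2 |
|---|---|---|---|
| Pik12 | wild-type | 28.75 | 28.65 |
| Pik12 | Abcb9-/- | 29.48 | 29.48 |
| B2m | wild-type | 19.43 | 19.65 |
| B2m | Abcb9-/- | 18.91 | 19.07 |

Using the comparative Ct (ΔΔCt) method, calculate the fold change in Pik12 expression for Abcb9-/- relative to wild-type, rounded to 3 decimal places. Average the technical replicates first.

Mean Ct: Pik12 wild-type 28.700; Pik12 Abcb9-/- 29.480; B2m wild-type 19.540; B2m Abcb9-/- 18.990
ΔCt(wild-type) = 28.700 − 19.540 = 9.160
ΔCt(Abcb9-/-) = 29.480 − 18.990 = 10.490
ΔΔCt = 10.490 − 9.160 = 1.330
Fold change = 2^(−1.330) = 0.3978

0.398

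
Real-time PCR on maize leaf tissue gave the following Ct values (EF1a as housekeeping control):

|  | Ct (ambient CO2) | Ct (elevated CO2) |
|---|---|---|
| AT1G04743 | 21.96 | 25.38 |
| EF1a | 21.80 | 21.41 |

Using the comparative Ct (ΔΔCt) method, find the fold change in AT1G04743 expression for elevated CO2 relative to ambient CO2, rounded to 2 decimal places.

ΔCt(ambient CO2) = 21.960 − 21.800 = 0.160
ΔCt(elevated CO2) = 25.380 − 21.410 = 3.970
ΔΔCt = 3.970 − 0.160 = 3.810
Fold change = 2^(−3.810) = 0.071

0.07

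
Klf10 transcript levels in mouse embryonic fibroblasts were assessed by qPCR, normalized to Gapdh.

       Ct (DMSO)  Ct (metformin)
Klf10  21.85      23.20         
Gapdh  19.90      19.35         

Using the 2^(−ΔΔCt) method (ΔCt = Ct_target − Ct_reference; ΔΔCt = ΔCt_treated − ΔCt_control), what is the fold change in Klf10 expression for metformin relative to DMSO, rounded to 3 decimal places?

0.268

ΔCt(DMSO) = 21.850 − 19.900 = 1.950
ΔCt(metformin) = 23.200 − 19.350 = 3.850
ΔΔCt = 3.850 − 1.950 = 1.900
Fold change = 2^(−1.900) = 0.2679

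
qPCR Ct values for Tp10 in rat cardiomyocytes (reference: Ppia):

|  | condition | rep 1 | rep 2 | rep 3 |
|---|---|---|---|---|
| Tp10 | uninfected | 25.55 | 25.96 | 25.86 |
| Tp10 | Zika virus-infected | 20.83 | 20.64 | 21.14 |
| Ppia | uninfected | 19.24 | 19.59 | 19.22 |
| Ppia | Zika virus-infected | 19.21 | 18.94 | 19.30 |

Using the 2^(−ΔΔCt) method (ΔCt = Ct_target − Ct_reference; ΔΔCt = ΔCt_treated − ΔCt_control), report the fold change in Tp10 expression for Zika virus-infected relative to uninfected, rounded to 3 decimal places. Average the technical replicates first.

Mean Ct: Tp10 uninfected 25.790; Tp10 Zika virus-infected 20.870; Ppia uninfected 19.350; Ppia Zika virus-infected 19.150
ΔCt(uninfected) = 25.790 − 19.350 = 6.440
ΔCt(Zika virus-infected) = 20.870 − 19.150 = 1.720
ΔΔCt = 1.720 − 6.440 = -4.720
Fold change = 2^(−(-4.720)) = 2^4.720 = 26.3549

26.355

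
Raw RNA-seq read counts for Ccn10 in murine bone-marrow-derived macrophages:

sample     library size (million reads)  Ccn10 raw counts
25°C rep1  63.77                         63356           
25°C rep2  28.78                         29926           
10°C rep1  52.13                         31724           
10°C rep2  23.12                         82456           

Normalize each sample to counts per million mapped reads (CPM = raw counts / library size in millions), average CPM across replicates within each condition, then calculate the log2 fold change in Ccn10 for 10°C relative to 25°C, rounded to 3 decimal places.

CPM(25°C rep1) = 63356 / 63.77 = 993.5079
CPM(25°C rep2) = 29926 / 28.78 = 1039.8193
CPM(10°C rep1) = 31724 / 52.13 = 608.5555
CPM(10°C rep2) = 82456 / 23.12 = 3566.4360
mean CPM(25°C) = 1016.6636; mean CPM(10°C) = 2087.4958
Fold change = 2087.4958 / 1016.6636 = 2.05328
log2(2.05328) = 1.0379

1.038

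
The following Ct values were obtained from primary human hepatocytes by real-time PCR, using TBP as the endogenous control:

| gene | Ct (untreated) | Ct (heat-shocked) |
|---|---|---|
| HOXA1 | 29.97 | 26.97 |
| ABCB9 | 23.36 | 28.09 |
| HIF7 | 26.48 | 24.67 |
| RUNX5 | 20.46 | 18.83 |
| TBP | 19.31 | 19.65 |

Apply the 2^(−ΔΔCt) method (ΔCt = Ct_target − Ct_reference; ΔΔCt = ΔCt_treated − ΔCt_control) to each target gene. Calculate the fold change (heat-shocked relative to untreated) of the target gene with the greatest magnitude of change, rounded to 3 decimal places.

HOXA1: ΔΔCt = (26.97−19.65) − (29.97−19.31) = 7.32 − 10.66 = -3.34; fold change = 2^3.34 = 10.126
ABCB9: ΔΔCt = (28.09−19.65) − (23.36−19.31) = 8.44 − 4.05 = 4.39; fold change = 2^-4.39 = 0.048
HIF7: ΔΔCt = (24.67−19.65) − (26.48−19.31) = 5.02 − 7.17 = -2.15; fold change = 2^2.15 = 4.438
RUNX5: ΔΔCt = (18.83−19.65) − (20.46−19.31) = -0.82 − 1.15 = -1.97; fold change = 2^1.97 = 3.918
ABCB9 has the largest |ΔΔCt| = 4.39.

0.048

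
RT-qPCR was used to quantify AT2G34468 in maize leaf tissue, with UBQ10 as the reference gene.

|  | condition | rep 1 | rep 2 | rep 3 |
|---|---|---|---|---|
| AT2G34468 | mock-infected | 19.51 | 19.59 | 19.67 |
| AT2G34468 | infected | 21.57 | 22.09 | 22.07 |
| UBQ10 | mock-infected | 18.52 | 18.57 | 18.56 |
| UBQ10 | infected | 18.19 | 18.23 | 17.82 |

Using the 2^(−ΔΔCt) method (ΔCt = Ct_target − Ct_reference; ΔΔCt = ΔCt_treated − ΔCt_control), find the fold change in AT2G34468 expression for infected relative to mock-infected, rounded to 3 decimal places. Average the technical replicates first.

Mean Ct: AT2G34468 mock-infected 19.590; AT2G34468 infected 21.910; UBQ10 mock-infected 18.550; UBQ10 infected 18.080
ΔCt(mock-infected) = 19.590 − 18.550 = 1.040
ΔCt(infected) = 21.910 − 18.080 = 3.830
ΔΔCt = 3.830 − 1.040 = 2.790
Fold change = 2^(−2.790) = 0.1446

0.145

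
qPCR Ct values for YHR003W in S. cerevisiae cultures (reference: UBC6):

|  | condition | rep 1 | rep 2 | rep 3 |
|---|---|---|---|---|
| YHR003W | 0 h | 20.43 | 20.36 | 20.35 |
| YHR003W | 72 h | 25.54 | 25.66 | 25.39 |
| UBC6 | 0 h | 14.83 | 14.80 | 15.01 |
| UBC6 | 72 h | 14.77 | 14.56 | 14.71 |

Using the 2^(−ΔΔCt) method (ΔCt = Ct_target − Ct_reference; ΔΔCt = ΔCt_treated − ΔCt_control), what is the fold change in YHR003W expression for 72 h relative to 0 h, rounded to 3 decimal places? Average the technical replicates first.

Mean Ct: YHR003W 0 h 20.380; YHR003W 72 h 25.530; UBC6 0 h 14.880; UBC6 72 h 14.680
ΔCt(0 h) = 20.380 − 14.880 = 5.500
ΔCt(72 h) = 25.530 − 14.680 = 10.850
ΔΔCt = 10.850 − 5.500 = 5.350
Fold change = 2^(−5.350) = 0.0245

0.025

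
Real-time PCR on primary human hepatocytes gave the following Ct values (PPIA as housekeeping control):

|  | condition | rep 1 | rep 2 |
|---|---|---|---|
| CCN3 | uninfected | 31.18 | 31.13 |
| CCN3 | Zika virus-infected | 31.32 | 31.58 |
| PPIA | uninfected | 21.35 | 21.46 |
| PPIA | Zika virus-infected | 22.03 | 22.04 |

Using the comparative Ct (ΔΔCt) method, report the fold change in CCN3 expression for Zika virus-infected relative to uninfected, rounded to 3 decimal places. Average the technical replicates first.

1.261

Mean Ct: CCN3 uninfected 31.155; CCN3 Zika virus-infected 31.450; PPIA uninfected 21.405; PPIA Zika virus-infected 22.035
ΔCt(uninfected) = 31.155 − 21.405 = 9.750
ΔCt(Zika virus-infected) = 31.450 − 22.035 = 9.415
ΔΔCt = 9.415 − 9.750 = -0.335
Fold change = 2^(−(-0.335)) = 2^0.335 = 1.2614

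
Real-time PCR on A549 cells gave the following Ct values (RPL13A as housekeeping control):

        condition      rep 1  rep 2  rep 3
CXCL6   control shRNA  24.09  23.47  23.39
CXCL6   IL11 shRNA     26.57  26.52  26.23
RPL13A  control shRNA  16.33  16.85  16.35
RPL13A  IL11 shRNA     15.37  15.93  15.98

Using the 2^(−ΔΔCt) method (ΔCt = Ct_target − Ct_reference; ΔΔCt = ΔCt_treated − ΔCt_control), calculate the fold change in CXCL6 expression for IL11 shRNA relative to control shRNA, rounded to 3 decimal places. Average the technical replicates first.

Mean Ct: CXCL6 control shRNA 23.650; CXCL6 IL11 shRNA 26.440; RPL13A control shRNA 16.510; RPL13A IL11 shRNA 15.760
ΔCt(control shRNA) = 23.650 − 16.510 = 7.140
ΔCt(IL11 shRNA) = 26.440 − 15.760 = 10.680
ΔΔCt = 10.680 − 7.140 = 3.540
Fold change = 2^(−3.540) = 0.0860

0.086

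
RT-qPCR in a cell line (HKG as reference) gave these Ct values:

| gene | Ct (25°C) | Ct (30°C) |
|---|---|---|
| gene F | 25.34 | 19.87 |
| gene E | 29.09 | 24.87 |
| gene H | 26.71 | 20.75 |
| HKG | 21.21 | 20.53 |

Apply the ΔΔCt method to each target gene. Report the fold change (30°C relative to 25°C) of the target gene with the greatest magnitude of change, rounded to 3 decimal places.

38.854

gene F: ΔΔCt = (19.87−20.53) − (25.34−21.21) = -0.66 − 4.13 = -4.79; fold change = 2^4.79 = 27.665
gene E: ΔΔCt = (24.87−20.53) − (29.09−21.21) = 4.34 − 7.88 = -3.54; fold change = 2^3.54 = 11.632
gene H: ΔΔCt = (20.75−20.53) − (26.71−21.21) = 0.22 − 5.50 = -5.28; fold change = 2^5.28 = 38.854
gene H has the largest |ΔΔCt| = 5.28.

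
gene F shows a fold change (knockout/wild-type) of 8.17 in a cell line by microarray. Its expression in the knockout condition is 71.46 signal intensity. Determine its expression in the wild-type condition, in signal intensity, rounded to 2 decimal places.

8.75

wild-type expression = 71.46 / 8.17 = 8.75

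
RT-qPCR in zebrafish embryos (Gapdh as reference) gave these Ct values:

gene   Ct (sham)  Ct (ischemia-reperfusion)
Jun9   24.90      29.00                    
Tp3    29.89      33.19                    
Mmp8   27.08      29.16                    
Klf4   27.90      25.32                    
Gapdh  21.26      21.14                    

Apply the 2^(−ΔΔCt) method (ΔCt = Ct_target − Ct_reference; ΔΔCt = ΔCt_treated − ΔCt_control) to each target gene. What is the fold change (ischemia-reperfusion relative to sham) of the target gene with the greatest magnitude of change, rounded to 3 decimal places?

0.054

Jun9: ΔΔCt = (29.00−21.14) − (24.90−21.26) = 7.86 − 3.64 = 4.22; fold change = 2^-4.22 = 0.054
Tp3: ΔΔCt = (33.19−21.14) − (29.89−21.26) = 12.05 − 8.63 = 3.42; fold change = 2^-3.42 = 0.093
Mmp8: ΔΔCt = (29.16−21.14) − (27.08−21.26) = 8.02 − 5.82 = 2.20; fold change = 2^-2.20 = 0.218
Klf4: ΔΔCt = (25.32−21.14) − (27.90−21.26) = 4.18 − 6.64 = -2.46; fold change = 2^2.46 = 5.502
Jun9 has the largest |ΔΔCt| = 4.22.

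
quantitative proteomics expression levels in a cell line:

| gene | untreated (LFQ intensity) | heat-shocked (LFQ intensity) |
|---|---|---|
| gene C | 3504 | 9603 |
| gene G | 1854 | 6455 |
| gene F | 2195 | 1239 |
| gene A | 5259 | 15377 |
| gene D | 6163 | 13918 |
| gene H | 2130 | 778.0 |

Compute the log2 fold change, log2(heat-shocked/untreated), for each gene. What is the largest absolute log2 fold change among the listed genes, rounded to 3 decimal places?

1.800

log2(9603/3504) = 1.454  (gene C)
log2(6455/1854) = 1.800  (gene G)
log2(1239/2195) = -0.825  (gene F)
log2(15377/5259) = 1.548  (gene A)
log2(13918/6163) = 1.175  (gene D)
log2(778.0/2130) = -1.453  (gene H)
The largest magnitude belongs to gene G.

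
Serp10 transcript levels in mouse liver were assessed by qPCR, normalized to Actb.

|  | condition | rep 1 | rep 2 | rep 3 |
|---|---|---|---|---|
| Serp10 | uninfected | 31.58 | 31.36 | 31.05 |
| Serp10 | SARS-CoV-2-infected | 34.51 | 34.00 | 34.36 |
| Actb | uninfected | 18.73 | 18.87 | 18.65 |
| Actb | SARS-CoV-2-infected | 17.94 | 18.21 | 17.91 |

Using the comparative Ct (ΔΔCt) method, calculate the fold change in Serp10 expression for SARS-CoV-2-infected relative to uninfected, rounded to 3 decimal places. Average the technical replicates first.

0.077

Mean Ct: Serp10 uninfected 31.330; Serp10 SARS-CoV-2-infected 34.290; Actb uninfected 18.750; Actb SARS-CoV-2-infected 18.020
ΔCt(uninfected) = 31.330 − 18.750 = 12.580
ΔCt(SARS-CoV-2-infected) = 34.290 − 18.020 = 16.270
ΔΔCt = 16.270 − 12.580 = 3.690
Fold change = 2^(−3.690) = 0.0775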